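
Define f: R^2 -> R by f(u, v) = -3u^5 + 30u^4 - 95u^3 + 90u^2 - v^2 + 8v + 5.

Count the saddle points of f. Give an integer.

2

f separates as a function of u plus a function of v, so ∇f=0 decouples.
∂f/∂u = -15u(u - 4)(u - 3)(u - 1) = 0 at u ∈ {0, 1, 3, 4}; ∂f/∂v = -2(v - 4) = 0 at v ∈ {4}.
The Hessian is diagonal: diag(f_uu, f_vv). Second derivatives: f_uu(0)=180, f_uu(1)=-90, f_uu(3)=90, f_uu(4)=-180; f_vv(4)=-2.
Saddle points occur where the two diagonal entries have opposite signs: (0, 4), (3, 4). Count: 2.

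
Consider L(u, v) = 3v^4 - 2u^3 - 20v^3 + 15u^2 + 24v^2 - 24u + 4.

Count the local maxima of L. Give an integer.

L separates as a function of u plus a function of v, so ∇L=0 decouples.
∂L/∂u = -6(u - 4)(u - 1) = 0 at u ∈ {1, 4}; ∂L/∂v = 12v(v - 4)(v - 1) = 0 at v ∈ {0, 1, 4}.
The Hessian is diagonal: diag(L_uu, L_vv). Second derivatives: L_uu(1)=18, L_uu(4)=-18; L_vv(0)=48, L_vv(1)=-36, L_vv(4)=144.
Local maxima occur where both diagonal entries negative: (4, 1). Count: 1.

1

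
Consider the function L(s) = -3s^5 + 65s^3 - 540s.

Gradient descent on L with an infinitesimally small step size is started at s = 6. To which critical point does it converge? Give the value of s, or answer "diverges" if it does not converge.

diverges

L'(s) = -15(s - 3)(s - 2)(s + 2)(s + 3), so L'(6) = -12960.
Gradient descent moves in the -L' direction, i.e. s is increasing.
There is no critical point above s=6, and L' keeps the same sign, so the iterate runs off to +∞.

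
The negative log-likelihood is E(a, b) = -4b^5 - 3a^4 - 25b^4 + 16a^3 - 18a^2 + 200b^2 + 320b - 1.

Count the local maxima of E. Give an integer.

E separates as a function of a plus a function of b, so ∇E=0 decouples.
∂E/∂a = -12a(a - 3)(a - 1) = 0 at a ∈ {0, 1, 3}; ∂E/∂b = -20(b - 2)(b + 1)(b + 2)(b + 4) = 0 at b ∈ {-4, -2, -1, 2}.
The Hessian is diagonal: diag(E_aa, E_bb). Second derivatives: E_aa(0)=-36, E_aa(1)=24, E_aa(3)=-72; E_bb(-4)=720, E_bb(-2)=-160, E_bb(-1)=180, E_bb(2)=-1440.
Local maxima occur where both diagonal entries negative: (0, -2), (0, 2), (3, -2), (3, 2). Count: 4.

4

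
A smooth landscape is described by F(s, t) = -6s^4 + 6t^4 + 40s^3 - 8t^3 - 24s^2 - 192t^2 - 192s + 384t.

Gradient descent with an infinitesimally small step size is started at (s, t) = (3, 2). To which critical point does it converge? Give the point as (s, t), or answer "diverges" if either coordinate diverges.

F is separable, so gradient descent decouples: s follows -∂F/∂s, t follows -∂F/∂t.
∂F/∂s = -24(s - 4)(s - 2)(s + 1); at s=3 this is 96, so s decreases.
∂F/∂t = 24(t - 4)(t - 1)(t + 4); at t=2 this is -288, so t increases.
s converges to its nearest critical value 2 (a local min of the s-part); t converges to 4. The iterate converges to (2, 4).

(2, 4)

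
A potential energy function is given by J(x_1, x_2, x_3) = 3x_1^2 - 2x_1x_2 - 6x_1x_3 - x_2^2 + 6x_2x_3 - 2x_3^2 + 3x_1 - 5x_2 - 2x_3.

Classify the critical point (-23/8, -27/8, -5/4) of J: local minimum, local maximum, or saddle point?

saddle point

The Hessian is constant: H = [[6, -2, -6], [-2, -2, 6], [-6, 6, -4]].
Leading principal minors: Δ₁ = 6, Δ₂ = -16, Δ₃ = 64.
The minors fit neither the all-positive nor the alternating-sign pattern, so H is indefinite: a saddle point.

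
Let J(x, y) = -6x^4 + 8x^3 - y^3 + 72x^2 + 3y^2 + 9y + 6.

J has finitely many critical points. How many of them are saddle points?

J separates as a function of x plus a function of y, so ∇J=0 decouples.
∂J/∂x = -24x(x - 3)(x + 2) = 0 at x ∈ {-2, 0, 3}; ∂J/∂y = -3(y - 3)(y + 1) = 0 at y ∈ {-1, 3}.
The Hessian is diagonal: diag(J_xx, J_yy). Second derivatives: J_xx(-2)=-240, J_xx(0)=144, J_xx(3)=-360; J_yy(-1)=12, J_yy(3)=-12.
Saddle points occur where the two diagonal entries have opposite signs: (-2, -1), (0, 3), (3, -1). Count: 3.

3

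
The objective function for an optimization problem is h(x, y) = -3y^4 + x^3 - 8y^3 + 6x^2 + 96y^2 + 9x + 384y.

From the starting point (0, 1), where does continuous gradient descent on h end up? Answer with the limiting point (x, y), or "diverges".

h is separable, so gradient descent decouples: x follows -∂h/∂x, y follows -∂h/∂y.
∂h/∂x = 3(x + 1)(x + 3); at x=0 this is 9, so x decreases.
∂h/∂y = -12(y - 4)(y + 2)(y + 4); at y=1 this is 540, so y decreases.
x converges to its nearest critical value -1 (a local min of the x-part); y converges to -2. The iterate converges to (-1, -2).

(-1, -2)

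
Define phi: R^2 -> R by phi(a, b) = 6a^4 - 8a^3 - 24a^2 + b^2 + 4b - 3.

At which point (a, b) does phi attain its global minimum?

phi(a,b) separates as P(a) + Q(b) − 3, so its minimum is min P + min Q − 3.
P'(a) = 24a(a - 2)(a + 1) vanishes at a ∈ {-1, 0, 2}; Q'(b) = 2b + 4 vanishes at b ∈ {-2}.
Local minima of P (where P''>0): P(-1)=-10, P(2)=-64. Local minima of Q: Q(-2)=-4.
So the global minimum of phi is P(2) + Q(-2) − 3 = -64 − 4 − 3 = -71, attained at (2, -2).

(2, -2)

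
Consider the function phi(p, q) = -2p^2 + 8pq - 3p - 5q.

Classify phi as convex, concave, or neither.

phi is quadratic, so its Hessian is the constant matrix H = [[-4, 8], [8, 0]].
det(H) = -64, tr(H) = -4.
det(H) < 0, so H is indefinite: neither convex nor concave.

neither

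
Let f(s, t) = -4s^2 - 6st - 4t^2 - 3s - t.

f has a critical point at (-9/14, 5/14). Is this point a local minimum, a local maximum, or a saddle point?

The Hessian of f is constant: H = [[-8, -6], [-6, -8]].
det(H) = (-8)·(-8) − (-6)² = 28.
det(H) > 0 and tr(H) = -16 < 0, so H is negative definite and the point is a local maximum.

local maximum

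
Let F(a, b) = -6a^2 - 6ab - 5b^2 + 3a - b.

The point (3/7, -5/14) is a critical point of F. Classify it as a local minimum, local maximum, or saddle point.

The Hessian of F is constant: H = [[-12, -6], [-6, -10]].
det(H) = (-12)·(-10) − (-6)² = 84.
det(H) > 0 and tr(H) = -22 < 0, so H is negative definite and the point is a local maximum.

local maximum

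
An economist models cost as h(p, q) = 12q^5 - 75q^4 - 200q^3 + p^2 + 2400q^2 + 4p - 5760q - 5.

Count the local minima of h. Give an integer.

2

h separates as a function of p plus a function of q, so ∇h=0 decouples.
∂h/∂p = 2(p + 2) = 0 at p ∈ {-2}; ∂h/∂q = 60(q - 4)(q - 3)(q - 2)(q + 4) = 0 at q ∈ {-4, 2, 3, 4}.
The Hessian is diagonal: diag(h_pp, h_qq). Second derivatives: h_pp(-2)=2; h_qq(-4)=-20160, h_qq(2)=720, h_qq(3)=-420, h_qq(4)=960.
Local minima occur where both diagonal entries positive: (-2, 2), (-2, 4). Count: 2.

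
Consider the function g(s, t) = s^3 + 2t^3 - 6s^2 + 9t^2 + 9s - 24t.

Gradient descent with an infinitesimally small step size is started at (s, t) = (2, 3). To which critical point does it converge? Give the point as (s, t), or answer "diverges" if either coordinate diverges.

(3, 1)

g is separable, so gradient descent decouples: s follows -∂g/∂s, t follows -∂g/∂t.
∂g/∂s = 3(s - 3)(s - 1); at s=2 this is -3, so s increases.
∂g/∂t = 6(t - 1)(t + 4); at t=3 this is 84, so t decreases.
s converges to its nearest critical value 3 (a local min of the s-part); t converges to 1. The iterate converges to (3, 1).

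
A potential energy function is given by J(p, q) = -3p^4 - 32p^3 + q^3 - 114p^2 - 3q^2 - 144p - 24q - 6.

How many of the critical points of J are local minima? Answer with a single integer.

1

J separates as a function of p plus a function of q, so ∇J=0 decouples.
∂J/∂p = -12(p + 1)(p + 3)(p + 4) = 0 at p ∈ {-4, -3, -1}; ∂J/∂q = 3(q - 4)(q + 2) = 0 at q ∈ {-2, 4}.
The Hessian is diagonal: diag(J_pp, J_qq). Second derivatives: J_pp(-4)=-36, J_pp(-3)=24, J_pp(-1)=-72; J_qq(-2)=-18, J_qq(4)=18.
Local minima occur where both diagonal entries positive: (-3, 4). Count: 1.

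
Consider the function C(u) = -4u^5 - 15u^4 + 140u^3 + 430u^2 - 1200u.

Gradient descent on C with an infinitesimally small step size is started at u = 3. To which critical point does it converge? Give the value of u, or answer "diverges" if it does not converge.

C'(u) = -20(u - 4)(u - 1)(u + 3)(u + 5), so C'(3) = 1920.
Gradient descent moves in the -C' direction, i.e. u is decreasing.
The nearest critical point in that direction is u = 1, where C'' = 1440 > 0 (a local minimum). The iterate converges there.

1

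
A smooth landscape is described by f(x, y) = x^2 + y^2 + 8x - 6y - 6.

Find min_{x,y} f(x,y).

f(x,y) separates as P(x) + Q(y) − 6, so its minimum is min P + min Q − 6.
P'(x) = 2x + 8 vanishes at x ∈ {-4}; Q'(y) = 2y - 6 vanishes at y ∈ {3}.
Local minima of P (where P''>0): P(-4)=-16. Local minima of Q: Q(3)=-9.
So the global minimum of f is P(-4) + Q(3) − 6 = -16 − 9 − 6 = -31, attained at (-4, 3).

-31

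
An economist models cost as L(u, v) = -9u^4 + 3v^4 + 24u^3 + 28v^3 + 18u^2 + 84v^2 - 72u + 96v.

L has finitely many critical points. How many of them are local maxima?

L separates as a function of u plus a function of v, so ∇L=0 decouples.
∂L/∂u = -36(u - 2)(u - 1)(u + 1) = 0 at u ∈ {-1, 1, 2}; ∂L/∂v = 12(v + 1)(v + 2)(v + 4) = 0 at v ∈ {-4, -2, -1}.
The Hessian is diagonal: diag(L_uu, L_vv). Second derivatives: L_uu(-1)=-216, L_uu(1)=72, L_uu(2)=-108; L_vv(-4)=72, L_vv(-2)=-24, L_vv(-1)=36.
Local maxima occur where both diagonal entries negative: (-1, -2), (2, -2). Count: 2.

2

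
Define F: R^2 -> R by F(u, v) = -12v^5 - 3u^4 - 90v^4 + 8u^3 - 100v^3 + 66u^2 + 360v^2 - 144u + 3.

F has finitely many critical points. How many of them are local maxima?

F separates as a function of u plus a function of v, so ∇F=0 decouples.
∂F/∂u = -12(u - 4)(u - 1)(u + 3) = 0 at u ∈ {-3, 1, 4}; ∂F/∂v = -60v(v - 1)(v + 3)(v + 4) = 0 at v ∈ {-4, -3, 0, 1}.
The Hessian is diagonal: diag(F_uu, F_vv). Second derivatives: F_uu(-3)=-336, F_uu(1)=144, F_uu(4)=-252; F_vv(-4)=1200, F_vv(-3)=-720, F_vv(0)=720, F_vv(1)=-1200.
Local maxima occur where both diagonal entries negative: (-3, -3), (-3, 1), (4, -3), (4, 1). Count: 4.

4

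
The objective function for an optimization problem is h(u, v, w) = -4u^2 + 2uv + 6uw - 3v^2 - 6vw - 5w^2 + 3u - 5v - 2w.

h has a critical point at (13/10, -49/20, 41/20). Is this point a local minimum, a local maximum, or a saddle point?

The Hessian is constant: H = [[-8, 2, 6], [2, -6, -6], [6, -6, -10]].
Leading principal minors: Δ₁ = -8, Δ₂ = 44, Δ₃ = -80.
The minors alternate sign starting negative (−, +, −), so H is negative definite: a local maximum.

local maximum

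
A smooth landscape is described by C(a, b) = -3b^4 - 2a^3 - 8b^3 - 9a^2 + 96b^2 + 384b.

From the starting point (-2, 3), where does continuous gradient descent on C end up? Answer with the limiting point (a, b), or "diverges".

C is separable, so gradient descent decouples: a follows -∂C/∂a, b follows -∂C/∂b.
∂C/∂a = -6a(a + 3); at a=-2 this is 12, so a decreases.
∂C/∂b = -12(b - 4)(b + 2)(b + 4); at b=3 this is 420, so b decreases.
a converges to its nearest critical value -3 (a local min of the a-part); b converges to -2. The iterate converges to (-3, -2).

(-3, -2)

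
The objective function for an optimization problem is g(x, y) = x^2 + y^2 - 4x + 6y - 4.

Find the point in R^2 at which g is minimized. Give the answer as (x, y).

(2, -3)

g(x,y) separates as P(x) + Q(y) − 4, so its minimum is min P + min Q − 4.
P'(x) = 2x - 4 vanishes at x ∈ {2}; Q'(y) = 2y + 6 vanishes at y ∈ {-3}.
Local minima of P (where P''>0): P(2)=-4. Local minima of Q: Q(-3)=-9.
So the global minimum of g is P(2) + Q(-3) − 4 = -4 − 9 − 4 = -17, attained at (2, -3).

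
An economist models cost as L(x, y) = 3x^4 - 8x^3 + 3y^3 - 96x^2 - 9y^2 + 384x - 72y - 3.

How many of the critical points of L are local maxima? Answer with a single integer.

1

L separates as a function of x plus a function of y, so ∇L=0 decouples.
∂L/∂x = 12(x - 4)(x - 2)(x + 4) = 0 at x ∈ {-4, 2, 4}; ∂L/∂y = 9(y - 4)(y + 2) = 0 at y ∈ {-2, 4}.
The Hessian is diagonal: diag(L_xx, L_yy). Second derivatives: L_xx(-4)=576, L_xx(2)=-144, L_xx(4)=192; L_yy(-2)=-54, L_yy(4)=54.
Local maxima occur where both diagonal entries negative: (2, -2). Count: 1.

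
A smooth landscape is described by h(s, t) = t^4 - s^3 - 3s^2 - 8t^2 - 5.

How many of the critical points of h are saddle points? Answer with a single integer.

h separates as a function of s plus a function of t, so ∇h=0 decouples.
∂h/∂s = -3s(s + 2) = 0 at s ∈ {-2, 0}; ∂h/∂t = 4t(t - 2)(t + 2) = 0 at t ∈ {-2, 0, 2}.
The Hessian is diagonal: diag(h_ss, h_tt). Second derivatives: h_ss(-2)=6, h_ss(0)=-6; h_tt(-2)=32, h_tt(0)=-16, h_tt(2)=32.
Saddle points occur where the two diagonal entries have opposite signs: (-2, 0), (0, -2), (0, 2). Count: 3.

3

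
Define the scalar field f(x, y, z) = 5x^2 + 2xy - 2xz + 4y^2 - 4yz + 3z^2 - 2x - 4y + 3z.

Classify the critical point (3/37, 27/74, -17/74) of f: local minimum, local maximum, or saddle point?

The Hessian is constant: H = [[10, 2, -2], [2, 8, -4], [-2, -4, 6]].
Leading principal minors: Δ₁ = 10, Δ₂ = 76, Δ₃ = 296.
All leading minors are positive, so H is positive definite: a local minimum.

local minimum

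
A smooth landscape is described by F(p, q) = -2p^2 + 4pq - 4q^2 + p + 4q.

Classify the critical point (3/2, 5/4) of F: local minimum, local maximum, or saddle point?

local maximum

The Hessian of F is constant: H = [[-4, 4], [4, -8]].
det(H) = (-4)·(-8) − 4² = 16.
det(H) > 0 and tr(H) = -12 < 0, so H is negative definite and the point is a local maximum.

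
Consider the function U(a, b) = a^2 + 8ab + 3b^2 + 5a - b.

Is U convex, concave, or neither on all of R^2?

neither

U is quadratic, so its Hessian is the constant matrix H = [[2, 8], [8, 6]].
det(H) = -52, tr(H) = 8.
det(H) < 0, so H is indefinite: neither convex nor concave.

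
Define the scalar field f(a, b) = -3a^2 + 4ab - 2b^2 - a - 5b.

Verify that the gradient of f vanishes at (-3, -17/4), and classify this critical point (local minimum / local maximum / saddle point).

∇f = (-6a + 4b - 1, 4a - 4b - 5); substituting (-3, -17/4) gives ∇f = (0, 0), so (-3, -17/4) is indeed a critical point.
The Hessian of f is constant: H = [[-6, 4], [4, -4]].
det(H) = (-6)·(-4) − 4² = 8.
det(H) > 0 and tr(H) = -10 < 0, so H is negative definite and the point is a local maximum.

local maximum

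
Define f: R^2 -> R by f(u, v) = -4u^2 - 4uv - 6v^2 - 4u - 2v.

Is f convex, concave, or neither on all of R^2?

f is quadratic, so its Hessian is the constant matrix H = [[-8, -4], [-4, -12]].
det(H) = 80, tr(H) = -20.
det(H) > 0 and tr(H) < 0, so H is negative definite everywhere: concave.

concave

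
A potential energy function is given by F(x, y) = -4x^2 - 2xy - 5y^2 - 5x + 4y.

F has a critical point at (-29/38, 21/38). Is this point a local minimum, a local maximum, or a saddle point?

The Hessian of F is constant: H = [[-8, -2], [-2, -10]].
det(H) = (-8)·(-10) − (-2)² = 76.
det(H) > 0 and tr(H) = -18 < 0, so H is negative definite and the point is a local maximum.

local maximum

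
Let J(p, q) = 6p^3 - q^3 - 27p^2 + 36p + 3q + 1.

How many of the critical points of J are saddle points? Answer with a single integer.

J separates as a function of p plus a function of q, so ∇J=0 decouples.
∂J/∂p = 18(p - 2)(p - 1) = 0 at p ∈ {1, 2}; ∂J/∂q = -3(q - 1)(q + 1) = 0 at q ∈ {-1, 1}.
The Hessian is diagonal: diag(J_pp, J_qq). Second derivatives: J_pp(1)=-18, J_pp(2)=18; J_qq(-1)=6, J_qq(1)=-6.
Saddle points occur where the two diagonal entries have opposite signs: (1, -1), (2, 1). Count: 2.

2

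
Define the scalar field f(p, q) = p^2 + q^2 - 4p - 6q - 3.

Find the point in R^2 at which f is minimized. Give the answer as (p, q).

f(p,q) separates as A(p) + B(q) − 3, so its minimum is min A + min B − 3.
A'(p) = 2p - 4 vanishes at p ∈ {2}; B'(q) = 2q - 6 vanishes at q ∈ {3}.
Local minima of A (where A''>0): A(2)=-4. Local minima of B: B(3)=-9.
So the global minimum of f is A(2) + B(3) − 3 = -4 − 9 − 3 = -16, attained at (2, 3).

(2, 3)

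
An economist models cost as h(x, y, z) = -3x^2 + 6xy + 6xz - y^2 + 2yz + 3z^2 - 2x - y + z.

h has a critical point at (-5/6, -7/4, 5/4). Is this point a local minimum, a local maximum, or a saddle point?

The Hessian is constant: H = [[-6, 6, 6], [6, -2, 2], [6, 2, 6]].
Leading principal minors: Δ₁ = -6, Δ₂ = -24, Δ₃ = 96.
The minors fit neither the all-positive nor the alternating-sign pattern, so H is indefinite: a saddle point.

saddle point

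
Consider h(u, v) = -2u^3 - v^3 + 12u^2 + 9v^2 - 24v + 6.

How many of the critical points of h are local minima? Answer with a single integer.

h separates as a function of u plus a function of v, so ∇h=0 decouples.
∂h/∂u = -6u(u - 4) = 0 at u ∈ {0, 4}; ∂h/∂v = -3(v - 4)(v - 2) = 0 at v ∈ {2, 4}.
The Hessian is diagonal: diag(h_uu, h_vv). Second derivatives: h_uu(0)=24, h_uu(4)=-24; h_vv(2)=6, h_vv(4)=-6.
Local minima occur where both diagonal entries positive: (0, 2). Count: 1.

1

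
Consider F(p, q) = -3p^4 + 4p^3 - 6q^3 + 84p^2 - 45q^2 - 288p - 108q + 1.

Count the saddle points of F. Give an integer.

3

F separates as a function of p plus a function of q, so ∇F=0 decouples.
∂F/∂p = -12(p - 3)(p - 2)(p + 4) = 0 at p ∈ {-4, 2, 3}; ∂F/∂q = -18(q + 2)(q + 3) = 0 at q ∈ {-3, -2}.
The Hessian is diagonal: diag(F_pp, F_qq). Second derivatives: F_pp(-4)=-504, F_pp(2)=72, F_pp(3)=-84; F_qq(-3)=18, F_qq(-2)=-18.
Saddle points occur where the two diagonal entries have opposite signs: (-4, -3), (2, -2), (3, -3). Count: 3.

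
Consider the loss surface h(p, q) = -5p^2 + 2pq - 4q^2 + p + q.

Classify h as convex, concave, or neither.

concave

h is quadratic, so its Hessian is the constant matrix H = [[-10, 2], [2, -8]].
det(H) = 76, tr(H) = -18.
det(H) > 0 and tr(H) < 0, so H is negative definite everywhere: concave.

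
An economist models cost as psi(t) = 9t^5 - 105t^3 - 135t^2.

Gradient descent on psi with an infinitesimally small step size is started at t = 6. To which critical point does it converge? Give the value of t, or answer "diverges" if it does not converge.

3

psi'(t) = 45t(t - 3)(t + 1)(t + 2), so psi'(6) = 45360.
Gradient descent moves in the -psi' direction, i.e. t is decreasing.
The nearest critical point in that direction is t = 3, where psi'' = 2700 > 0 (a local minimum). The iterate converges there.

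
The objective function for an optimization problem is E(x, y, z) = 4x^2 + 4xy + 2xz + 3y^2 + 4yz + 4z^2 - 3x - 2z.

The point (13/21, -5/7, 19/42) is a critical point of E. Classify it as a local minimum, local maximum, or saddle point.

local minimum

The Hessian is constant: H = [[8, 4, 2], [4, 6, 4], [2, 4, 8]].
Leading principal minors: Δ₁ = 8, Δ₂ = 32, Δ₃ = 168.
All leading minors are positive, so H is positive definite: a local minimum.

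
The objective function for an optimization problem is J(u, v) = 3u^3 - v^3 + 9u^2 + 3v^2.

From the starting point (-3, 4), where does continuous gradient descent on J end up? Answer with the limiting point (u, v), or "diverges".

J is separable, so gradient descent decouples: u follows -∂J/∂u, v follows -∂J/∂v.
∂J/∂u = 9u(u + 2); at u=-3 this is 27, so u decreases.
∂J/∂v = -3v(v - 2); at v=4 this is -24, so v increases.
The u-coordinate has no critical point in that direction and runs off to infinity.

diverges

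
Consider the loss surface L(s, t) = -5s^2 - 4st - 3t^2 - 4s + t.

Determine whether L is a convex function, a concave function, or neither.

L is quadratic, so its Hessian is the constant matrix H = [[-10, -4], [-4, -6]].
det(H) = 44, tr(H) = -16.
det(H) > 0 and tr(H) < 0, so H is negative definite everywhere: concave.

concave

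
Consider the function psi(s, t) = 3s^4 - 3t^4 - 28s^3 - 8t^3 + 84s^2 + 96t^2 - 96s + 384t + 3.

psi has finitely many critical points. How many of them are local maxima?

2

psi separates as a function of s plus a function of t, so ∇psi=0 decouples.
∂psi/∂s = 12(s - 4)(s - 2)(s - 1) = 0 at s ∈ {1, 2, 4}; ∂psi/∂t = -12(t - 4)(t + 2)(t + 4) = 0 at t ∈ {-4, -2, 4}.
The Hessian is diagonal: diag(psi_ss, psi_tt). Second derivatives: psi_ss(1)=36, psi_ss(2)=-24, psi_ss(4)=72; psi_tt(-4)=-192, psi_tt(-2)=144, psi_tt(4)=-576.
Local maxima occur where both diagonal entries negative: (2, -4), (2, 4). Count: 2.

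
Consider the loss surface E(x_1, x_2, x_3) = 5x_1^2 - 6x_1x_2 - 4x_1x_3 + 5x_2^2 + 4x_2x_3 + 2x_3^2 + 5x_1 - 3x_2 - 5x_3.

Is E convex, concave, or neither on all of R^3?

E is quadratic, so its Hessian is the constant matrix H = [[10, -6, -4], [-6, 10, 4], [-4, 4, 4]].
Leading principal minors: 10, 64, 128.
All positive ⇒ H ≻ 0 ⇒ convex.

convex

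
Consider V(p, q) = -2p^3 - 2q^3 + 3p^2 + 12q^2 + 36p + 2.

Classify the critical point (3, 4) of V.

The mixed partial ∂²V/∂p∂q is 0, so the Hessian at any point is diag(V_pp, V_qq) = diag(6(-2p + 1), 12(-q + 2)).
At (3, 4): H = diag(-30, -24).
Both eigenvalues are negative, so H is negative definite: a local maximum.

local maximum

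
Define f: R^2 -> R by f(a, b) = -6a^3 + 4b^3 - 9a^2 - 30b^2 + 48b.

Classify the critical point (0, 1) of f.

The mixed partial ∂²f/∂a∂b is 0, so the Hessian at any point is diag(f_aa, f_bb) = diag(-18(2a + 1), 12(2b - 5)).
At (0, 1): H = diag(-18, -36).
Both eigenvalues are negative, so H is negative definite: a local maximum.

local maximum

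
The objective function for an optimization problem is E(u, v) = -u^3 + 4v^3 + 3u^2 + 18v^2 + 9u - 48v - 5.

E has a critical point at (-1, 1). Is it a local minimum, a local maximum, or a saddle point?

The mixed partial ∂²E/∂u∂v is 0, so the Hessian at any point is diag(E_uu, E_vv) = diag(6(-u + 1), 12(2v + 3)).
At (-1, 1): H = diag(12, 60).
Both eigenvalues are positive, so H is positive definite: a local minimum.

local minimum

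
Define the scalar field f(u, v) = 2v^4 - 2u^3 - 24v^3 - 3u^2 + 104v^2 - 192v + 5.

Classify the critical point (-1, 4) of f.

The mixed partial ∂²f/∂u∂v is 0, so the Hessian at any point is diag(f_uu, f_vv) = diag(-6(2u + 1), 8(3v^2 - 18v + 26)).
At (-1, 4): H = diag(6, 16).
Both eigenvalues are positive, so H is positive definite: a local minimum.

local minimum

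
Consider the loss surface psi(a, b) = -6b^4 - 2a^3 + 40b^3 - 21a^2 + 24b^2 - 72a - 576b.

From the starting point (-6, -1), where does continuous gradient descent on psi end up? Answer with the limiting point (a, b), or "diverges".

psi is separable, so gradient descent decouples: a follows -∂psi/∂a, b follows -∂psi/∂b.
∂psi/∂a = -6(a + 3)(a + 4); at a=-6 this is -36, so a increases.
∂psi/∂b = -24(b - 4)(b - 3)(b + 2); at b=-1 this is -480, so b increases.
a converges to its nearest critical value -4 (a local min of the a-part); b converges to 3. The iterate converges to (-4, 3).

(-4, 3)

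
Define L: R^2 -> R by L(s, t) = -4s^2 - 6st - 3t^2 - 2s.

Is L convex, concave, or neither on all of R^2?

L is quadratic, so its Hessian is the constant matrix H = [[-8, -6], [-6, -6]].
det(H) = 12, tr(H) = -14.
det(H) > 0 and tr(H) < 0, so H is negative definite everywhere: concave.

concave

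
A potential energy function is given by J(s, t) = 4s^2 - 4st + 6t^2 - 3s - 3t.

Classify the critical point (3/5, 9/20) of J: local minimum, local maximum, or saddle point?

The Hessian of J is constant: H = [[8, -4], [-4, 12]].
det(H) = 8·12 − (-4)² = 80.
det(H) > 0 and tr(H) = 20 > 0, so H is positive definite and the point is a local minimum.

local minimum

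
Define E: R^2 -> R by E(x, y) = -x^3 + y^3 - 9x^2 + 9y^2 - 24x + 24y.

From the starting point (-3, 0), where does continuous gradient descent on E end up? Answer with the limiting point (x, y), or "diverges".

E is separable, so gradient descent decouples: x follows -∂E/∂x, y follows -∂E/∂y.
∂E/∂x = -3(x + 2)(x + 4); at x=-3 this is 3, so x decreases.
∂E/∂y = 3(y + 2)(y + 4); at y=0 this is 24, so y decreases.
x converges to its nearest critical value -4 (a local min of the x-part); y converges to -2. The iterate converges to (-4, -2).

(-4, -2)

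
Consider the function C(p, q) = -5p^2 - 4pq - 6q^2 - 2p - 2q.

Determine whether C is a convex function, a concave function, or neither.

C is quadratic, so its Hessian is the constant matrix H = [[-10, -4], [-4, -12]].
det(H) = 104, tr(H) = -22.
det(H) > 0 and tr(H) < 0, so H is negative definite everywhere: concave.

concave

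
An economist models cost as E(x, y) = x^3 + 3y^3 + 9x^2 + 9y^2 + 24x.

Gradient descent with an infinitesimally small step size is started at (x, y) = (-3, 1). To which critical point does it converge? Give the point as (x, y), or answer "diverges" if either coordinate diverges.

E is separable, so gradient descent decouples: x follows -∂E/∂x, y follows -∂E/∂y.
∂E/∂x = 3(x + 2)(x + 4); at x=-3 this is -3, so x increases.
∂E/∂y = 9y(y + 2); at y=1 this is 27, so y decreases.
x converges to its nearest critical value -2 (a local min of the x-part); y converges to 0. The iterate converges to (-2, 0).

(-2, 0)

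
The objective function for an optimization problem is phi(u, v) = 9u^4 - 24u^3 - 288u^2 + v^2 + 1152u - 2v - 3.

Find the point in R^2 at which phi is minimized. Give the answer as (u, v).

(-4, 1)

phi(u,v) separates as P(u) + Q(v) − 3, so its minimum is min P + min Q − 3.
P'(u) = 36(u - 4)(u - 2)(u + 4) vanishes at u ∈ {-4, 2, 4}; Q'(v) = 2v - 2 vanishes at v ∈ {1}.
Local minima of P (where P''>0): P(-4)=-5376, P(4)=768. Local minima of Q: Q(1)=-1.
So the global minimum of phi is P(-4) + Q(1) − 3 = -5376 − 1 − 3 = -5380, attained at (-4, 1).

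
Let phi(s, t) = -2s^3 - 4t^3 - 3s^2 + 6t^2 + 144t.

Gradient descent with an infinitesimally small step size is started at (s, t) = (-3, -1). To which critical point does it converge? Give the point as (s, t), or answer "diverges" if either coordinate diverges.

phi is separable, so gradient descent decouples: s follows -∂phi/∂s, t follows -∂phi/∂t.
∂phi/∂s = -6s(s + 1); at s=-3 this is -36, so s increases.
∂phi/∂t = -12(t - 4)(t + 3); at t=-1 this is 120, so t decreases.
s converges to its nearest critical value -1 (a local min of the s-part); t converges to -3. The iterate converges to (-1, -3).

(-1, -3)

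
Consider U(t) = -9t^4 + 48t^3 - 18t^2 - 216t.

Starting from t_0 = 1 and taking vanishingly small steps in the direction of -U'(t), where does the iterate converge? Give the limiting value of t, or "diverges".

U'(t) = -36(t - 3)(t - 2)(t + 1), so U'(1) = -144.
Gradient descent moves in the -U' direction, i.e. t is increasing.
The nearest critical point in that direction is t = 2, where U'' = 108 > 0 (a local minimum). The iterate converges there.

2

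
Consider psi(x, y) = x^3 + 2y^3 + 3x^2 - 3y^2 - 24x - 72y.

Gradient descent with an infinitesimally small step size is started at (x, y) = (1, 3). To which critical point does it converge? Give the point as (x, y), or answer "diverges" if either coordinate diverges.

(2, 4)

psi is separable, so gradient descent decouples: x follows -∂psi/∂x, y follows -∂psi/∂y.
∂psi/∂x = 3(x - 2)(x + 4); at x=1 this is -15, so x increases.
∂psi/∂y = 6(y - 4)(y + 3); at y=3 this is -36, so y increases.
x converges to its nearest critical value 2 (a local min of the x-part); y converges to 4. The iterate converges to (2, 4).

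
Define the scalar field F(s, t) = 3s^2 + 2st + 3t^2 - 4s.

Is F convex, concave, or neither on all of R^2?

convex

F is quadratic, so its Hessian is the constant matrix H = [[6, 2], [2, 6]].
det(H) = 32, tr(H) = 12.
det(H) > 0 and tr(H) > 0, so H is positive definite everywhere: convex.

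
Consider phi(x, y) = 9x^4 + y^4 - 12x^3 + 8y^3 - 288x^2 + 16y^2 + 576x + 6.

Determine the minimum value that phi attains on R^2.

-3834

phi(x,y) separates as P(x) + Q(y) + 6, so its minimum is min P + min Q + 6.
P'(x) = 36(x - 4)(x - 1)(x + 4) vanishes at x ∈ {-4, 1, 4}; Q'(y) = 4y(y + 2)(y + 4) vanishes at y ∈ {-4, -2, 0}.
Local minima of P (where P''>0): P(-4)=-3840, P(4)=-768. Local minima of Q: Q(-4)=0, Q(0)=0.
So the global minimum of phi is P(-4) + Q(-4) + 6 = -3840 + 0 + 6 = -3834, attained at (-4, -4).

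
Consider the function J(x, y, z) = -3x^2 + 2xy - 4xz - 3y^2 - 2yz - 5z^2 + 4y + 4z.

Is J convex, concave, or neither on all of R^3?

J is quadratic, so its Hessian is the constant matrix H = [[-6, 2, -4], [2, -6, -2], [-4, -2, -10]].
Leading principal minors: -6, 32, -168.
Signs alternate −, +, − ⇒ H ≺ 0 ⇒ concave.

concave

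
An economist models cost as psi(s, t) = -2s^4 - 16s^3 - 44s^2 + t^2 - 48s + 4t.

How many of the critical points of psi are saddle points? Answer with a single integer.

2

psi separates as a function of s plus a function of t, so ∇psi=0 decouples.
∂psi/∂s = -8(s + 1)(s + 2)(s + 3) = 0 at s ∈ {-3, -2, -1}; ∂psi/∂t = 2(t + 2) = 0 at t ∈ {-2}.
The Hessian is diagonal: diag(psi_ss, psi_tt). Second derivatives: psi_ss(-3)=-16, psi_ss(-2)=8, psi_ss(-1)=-16; psi_tt(-2)=2.
Saddle points occur where the two diagonal entries have opposite signs: (-3, -2), (-1, -2). Count: 2.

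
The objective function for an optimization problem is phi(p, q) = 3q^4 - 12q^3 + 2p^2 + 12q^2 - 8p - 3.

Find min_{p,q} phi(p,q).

phi(p,q) separates as A(p) + B(q) − 3, so its minimum is min A + min B − 3.
A'(p) = 4p - 8 vanishes at p ∈ {2}; B'(q) = 12q(q - 2)(q - 1) vanishes at q ∈ {0, 1, 2}.
Local minima of A (where A''>0): A(2)=-8. Local minima of B: B(0)=0, B(2)=0.
So the global minimum of phi is A(2) + B(0) − 3 = -8 + 0 − 3 = -11, attained at (2, 0).

-11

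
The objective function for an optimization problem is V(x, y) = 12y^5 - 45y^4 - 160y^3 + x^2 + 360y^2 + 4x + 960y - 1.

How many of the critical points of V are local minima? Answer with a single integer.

2

V separates as a function of x plus a function of y, so ∇V=0 decouples.
∂V/∂x = 2(x + 2) = 0 at x ∈ {-2}; ∂V/∂y = 60(y - 4)(y - 2)(y + 1)(y + 2) = 0 at y ∈ {-2, -1, 2, 4}.
The Hessian is diagonal: diag(V_xx, V_yy). Second derivatives: V_xx(-2)=2; V_yy(-2)=-1440, V_yy(-1)=900, V_yy(2)=-1440, V_yy(4)=3600.
Local minima occur where both diagonal entries positive: (-2, -1), (-2, 4). Count: 2.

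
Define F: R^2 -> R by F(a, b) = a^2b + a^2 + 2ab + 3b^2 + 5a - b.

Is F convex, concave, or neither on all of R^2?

The term a^2b is cubic, so the Hessian is not constant.
∂²F/∂a² = 2b + 2, which takes both signs as b varies (negative for sufficiently negative b). A diagonal entry of the Hessian changing sign means the Hessian is neither positive- nor negative-semidefinite on all of R^2.

neither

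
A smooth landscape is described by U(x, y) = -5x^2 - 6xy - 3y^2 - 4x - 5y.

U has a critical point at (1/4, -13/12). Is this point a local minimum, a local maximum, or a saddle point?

local maximum

The Hessian of U is constant: H = [[-10, -6], [-6, -6]].
det(H) = (-10)·(-6) − (-6)² = 24.
det(H) > 0 and tr(H) = -16 < 0, so H is negative definite and the point is a local maximum.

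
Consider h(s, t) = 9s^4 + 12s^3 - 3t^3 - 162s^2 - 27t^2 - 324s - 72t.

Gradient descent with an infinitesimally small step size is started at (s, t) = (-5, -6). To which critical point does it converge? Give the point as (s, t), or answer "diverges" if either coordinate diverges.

(-3, -4)

h is separable, so gradient descent decouples: s follows -∂h/∂s, t follows -∂h/∂t.
∂h/∂s = 36(s - 3)(s + 1)(s + 3); at s=-5 this is -2304, so s increases.
∂h/∂t = -9(t + 2)(t + 4); at t=-6 this is -72, so t increases.
s converges to its nearest critical value -3 (a local min of the s-part); t converges to -4. The iterate converges to (-3, -4).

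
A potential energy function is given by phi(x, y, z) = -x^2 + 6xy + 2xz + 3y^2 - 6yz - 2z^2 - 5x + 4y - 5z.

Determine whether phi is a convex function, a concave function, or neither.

phi is quadratic, so its Hessian is the constant matrix H = [[-2, 6, 2], [6, 6, -6], [2, -6, -4]].
Leading principal minors: -2, -48, 96.
Neither pattern holds ⇒ H is indefinite ⇒ neither convex nor concave.

neither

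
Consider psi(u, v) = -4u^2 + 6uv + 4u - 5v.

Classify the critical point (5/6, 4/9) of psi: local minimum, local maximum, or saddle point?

The Hessian of psi is constant: H = [[-8, 6], [6, 0]].
det(H) = (-8)·0 − 6² = -36.
Since det(H) < 0, H is indefinite and the critical point is a saddle point.

saddle point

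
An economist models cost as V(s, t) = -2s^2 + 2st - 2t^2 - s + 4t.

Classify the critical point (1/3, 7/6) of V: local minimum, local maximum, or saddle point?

local maximum

The Hessian of V is constant: H = [[-4, 2], [2, -4]].
det(H) = (-4)·(-4) − 2² = 12.
det(H) > 0 and tr(H) = -8 < 0, so H is negative definite and the point is a local maximum.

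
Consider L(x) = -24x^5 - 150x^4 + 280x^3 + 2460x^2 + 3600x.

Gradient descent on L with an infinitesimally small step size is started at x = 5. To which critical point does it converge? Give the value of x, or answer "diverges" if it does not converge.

diverges

L'(x) = -120(x - 3)(x + 1)(x + 2)(x + 5), so L'(5) = -100800.
Gradient descent moves in the -L' direction, i.e. x is increasing.
There is no critical point above x=5, and L' keeps the same sign, so the iterate runs off to +∞.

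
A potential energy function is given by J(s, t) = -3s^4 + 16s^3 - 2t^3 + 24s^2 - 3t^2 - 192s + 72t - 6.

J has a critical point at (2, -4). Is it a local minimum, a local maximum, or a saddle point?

The mixed partial ∂²J/∂s∂t is 0, so the Hessian at any point is diag(J_ss, J_tt) = diag(12(-3s^2 + 8s + 4), -6(2t + 1)).
At (2, -4): H = diag(96, 42).
Both eigenvalues are positive, so H is positive definite: a local minimum.

local minimum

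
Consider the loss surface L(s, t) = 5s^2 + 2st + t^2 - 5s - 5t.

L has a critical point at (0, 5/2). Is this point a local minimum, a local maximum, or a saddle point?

local minimum

The Hessian of L is constant: H = [[10, 2], [2, 2]].
det(H) = 10·2 − 2² = 16.
det(H) > 0 and tr(H) = 12 > 0, so H is positive definite and the point is a local minimum.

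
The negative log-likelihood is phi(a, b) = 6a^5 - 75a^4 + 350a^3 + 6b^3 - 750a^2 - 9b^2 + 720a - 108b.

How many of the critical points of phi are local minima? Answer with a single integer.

2

phi separates as a function of a plus a function of b, so ∇phi=0 decouples.
∂phi/∂a = 30(a - 4)(a - 3)(a - 2)(a - 1) = 0 at a ∈ {1, 2, 3, 4}; ∂phi/∂b = 18(b - 3)(b + 2) = 0 at b ∈ {-2, 3}.
The Hessian is diagonal: diag(phi_aa, phi_bb). Second derivatives: phi_aa(1)=-180, phi_aa(2)=60, phi_aa(3)=-60, phi_aa(4)=180; phi_bb(-2)=-90, phi_bb(3)=90.
Local minima occur where both diagonal entries positive: (2, 3), (4, 3). Count: 2.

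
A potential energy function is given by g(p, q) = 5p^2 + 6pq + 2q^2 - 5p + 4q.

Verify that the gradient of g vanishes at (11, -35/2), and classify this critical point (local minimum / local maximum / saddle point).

local minimum

∇g = (10p + 6q - 5, 6p + 4q + 4); substituting (11, -35/2) gives ∇g = (0, 0), so (11, -35/2) is indeed a critical point.
The Hessian of g is constant: H = [[10, 6], [6, 4]].
det(H) = 10·4 − 6² = 4.
det(H) > 0 and tr(H) = 14 > 0, so H is positive definite and the point is a local minimum.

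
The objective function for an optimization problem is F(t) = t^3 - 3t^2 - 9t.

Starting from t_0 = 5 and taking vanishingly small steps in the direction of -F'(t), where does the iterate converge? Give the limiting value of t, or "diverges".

F'(t) = 3(t - 3)(t + 1), so F'(5) = 36.
Gradient descent moves in the -F' direction, i.e. t is decreasing.
The nearest critical point in that direction is t = 3, where F'' = 12 > 0 (a local minimum). The iterate converges there.

3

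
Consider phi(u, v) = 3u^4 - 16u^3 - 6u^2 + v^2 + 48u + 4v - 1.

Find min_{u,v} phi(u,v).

-165

phi(u,v) separates as P(u) + Q(v) − 1, so its minimum is min P + min Q − 1.
P'(u) = 12(u - 4)(u - 1)(u + 1) vanishes at u ∈ {-1, 1, 4}; Q'(v) = 2v + 4 vanishes at v ∈ {-2}.
Local minima of P (where P''>0): P(-1)=-35, P(4)=-160. Local minima of Q: Q(-2)=-4.
So the global minimum of phi is P(4) + Q(-2) − 1 = -160 − 4 − 1 = -165, attained at (4, -2).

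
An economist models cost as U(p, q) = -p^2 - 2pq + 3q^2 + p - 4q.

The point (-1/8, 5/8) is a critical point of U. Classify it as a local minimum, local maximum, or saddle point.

saddle point

The Hessian of U is constant: H = [[-2, -2], [-2, 6]].
det(H) = (-2)·6 − (-2)² = -16.
Since det(H) < 0, H is indefinite and the critical point is a saddle point.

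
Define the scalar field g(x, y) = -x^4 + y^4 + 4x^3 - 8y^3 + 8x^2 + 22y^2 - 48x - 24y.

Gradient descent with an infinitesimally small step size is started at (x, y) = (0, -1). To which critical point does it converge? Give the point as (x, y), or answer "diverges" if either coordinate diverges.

g is separable, so gradient descent decouples: x follows -∂g/∂x, y follows -∂g/∂y.
∂g/∂x = -4(x - 3)(x - 2)(x + 2); at x=0 this is -48, so x increases.
∂g/∂y = 4(y - 3)(y - 2)(y - 1); at y=-1 this is -96, so y increases.
x converges to its nearest critical value 2 (a local min of the x-part); y converges to 1. The iterate converges to (2, 1).

(2, 1)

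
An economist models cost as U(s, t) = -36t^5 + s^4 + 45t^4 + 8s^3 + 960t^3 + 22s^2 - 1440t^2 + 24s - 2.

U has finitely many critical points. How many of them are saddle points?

6

U separates as a function of s plus a function of t, so ∇U=0 decouples.
∂U/∂s = 4(s + 1)(s + 2)(s + 3) = 0 at s ∈ {-3, -2, -1}; ∂U/∂t = -180t(t - 4)(t - 1)(t + 4) = 0 at t ∈ {-4, 0, 1, 4}.
The Hessian is diagonal: diag(U_ss, U_tt). Second derivatives: U_ss(-3)=8, U_ss(-2)=-4, U_ss(-1)=8; U_tt(-4)=28800, U_tt(0)=-2880, U_tt(1)=2700, U_tt(4)=-17280.
Saddle points occur where the two diagonal entries have opposite signs: (-3, 0), (-3, 4), (-2, -4), (-2, 1), (-1, 0), (-1, 4). Count: 6.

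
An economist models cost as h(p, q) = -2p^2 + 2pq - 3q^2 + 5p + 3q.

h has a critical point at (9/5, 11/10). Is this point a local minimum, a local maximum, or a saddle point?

local maximum

The Hessian of h is constant: H = [[-4, 2], [2, -6]].
det(H) = (-4)·(-6) − 2² = 20.
det(H) > 0 and tr(H) = -10 < 0, so H is negative definite and the point is a local maximum.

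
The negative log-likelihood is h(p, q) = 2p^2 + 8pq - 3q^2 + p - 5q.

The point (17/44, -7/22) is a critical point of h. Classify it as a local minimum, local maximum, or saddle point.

The Hessian of h is constant: H = [[4, 8], [8, -6]].
det(H) = 4·(-6) − 8² = -88.
Since det(H) < 0, H is indefinite and the critical point is a saddle point.

saddle point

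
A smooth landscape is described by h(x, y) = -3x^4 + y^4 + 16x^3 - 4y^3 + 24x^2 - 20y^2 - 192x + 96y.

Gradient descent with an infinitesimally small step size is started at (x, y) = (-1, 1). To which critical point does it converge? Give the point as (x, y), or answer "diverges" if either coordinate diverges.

h is separable, so gradient descent decouples: x follows -∂h/∂x, y follows -∂h/∂y.
∂h/∂x = -12(x - 4)(x - 2)(x + 2); at x=-1 this is -180, so x increases.
∂h/∂y = 4(y - 4)(y - 2)(y + 3); at y=1 this is 48, so y decreases.
x converges to its nearest critical value 2 (a local min of the x-part); y converges to -3. The iterate converges to (2, -3).

(2, -3)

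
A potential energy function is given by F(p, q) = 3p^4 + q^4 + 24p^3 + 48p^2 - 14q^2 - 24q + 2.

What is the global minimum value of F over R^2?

-115

F(p,q) separates as A(p) + B(q) + 2, so its minimum is min A + min B + 2.
A'(p) = 12p(p + 2)(p + 4) vanishes at p ∈ {-4, -2, 0}; B'(q) = 4(q - 3)(q + 1)(q + 2) vanishes at q ∈ {-2, -1, 3}.
Local minima of A (where A''>0): A(-4)=0, A(0)=0. Local minima of B: B(-2)=8, B(3)=-117.
So the global minimum of F is A(-4) + B(3) + 2 = 0 − 117 + 2 = -115, attained at (-4, 3).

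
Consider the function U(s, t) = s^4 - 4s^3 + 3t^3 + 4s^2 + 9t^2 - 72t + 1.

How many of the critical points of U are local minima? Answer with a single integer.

2

U separates as a function of s plus a function of t, so ∇U=0 decouples.
∂U/∂s = 4s(s - 2)(s - 1) = 0 at s ∈ {0, 1, 2}; ∂U/∂t = 9(t - 2)(t + 4) = 0 at t ∈ {-4, 2}.
The Hessian is diagonal: diag(U_ss, U_tt). Second derivatives: U_ss(0)=8, U_ss(1)=-4, U_ss(2)=8; U_tt(-4)=-54, U_tt(2)=54.
Local minima occur where both diagonal entries positive: (0, 2), (2, 2). Count: 2.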